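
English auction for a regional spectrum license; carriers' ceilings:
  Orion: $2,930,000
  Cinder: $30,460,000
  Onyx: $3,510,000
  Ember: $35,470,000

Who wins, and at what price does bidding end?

Rule: the price rises until one bidder remains; the winner pays the price at which the last rival dropped out.
Sorting limits: 35,470,000 (Ember) > 30,460,000 (Cinder) > 3,510,000 (Onyx) > 2,930,000 (Orion)
Bidding ends when Cinder exits at $30,460,000; Ember takes it.

Ember wins at $30,460,000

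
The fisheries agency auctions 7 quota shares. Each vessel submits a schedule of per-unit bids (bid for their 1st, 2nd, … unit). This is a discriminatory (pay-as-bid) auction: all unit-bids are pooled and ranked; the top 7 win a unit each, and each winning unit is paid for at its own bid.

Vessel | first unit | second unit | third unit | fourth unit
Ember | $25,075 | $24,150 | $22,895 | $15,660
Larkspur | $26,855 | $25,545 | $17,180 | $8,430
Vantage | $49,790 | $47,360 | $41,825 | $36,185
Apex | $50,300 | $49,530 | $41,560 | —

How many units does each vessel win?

All unit-bids, highest first — top 7: 50,300 (Apex-1), 49,790 (Vantage-1), 49,530 (Apex-2), 47,360 (Vantage-2), 41,825 (Vantage-3), 41,560 (Apex-3), 36,185 (Vantage-4)
Next rejected bid: $26,855 (not a price — pay-as-bid).
Allocation: Apex 3, Vantage 4.

Apex 3, Vantage 4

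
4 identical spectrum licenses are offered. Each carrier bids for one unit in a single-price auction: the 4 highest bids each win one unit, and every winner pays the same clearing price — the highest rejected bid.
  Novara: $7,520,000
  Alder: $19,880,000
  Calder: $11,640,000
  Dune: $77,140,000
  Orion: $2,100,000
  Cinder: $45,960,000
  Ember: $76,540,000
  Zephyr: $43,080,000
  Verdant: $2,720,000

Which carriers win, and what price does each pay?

Dune, Ember, Cinder, Zephyr; each pays $19,880,000

Ordering the bids: 77,140,000 (Dune), 76,540,000 (Ember), 45,960,000 (Cinder), 43,080,000 (Zephyr), 19,880,000 (Alder), 11,640,000 (Calder), …
The 4 highest are Dune, Ember, Cinder, Zephyr.
First losing bid is Alder's $19,880,000, which sets the uniform price.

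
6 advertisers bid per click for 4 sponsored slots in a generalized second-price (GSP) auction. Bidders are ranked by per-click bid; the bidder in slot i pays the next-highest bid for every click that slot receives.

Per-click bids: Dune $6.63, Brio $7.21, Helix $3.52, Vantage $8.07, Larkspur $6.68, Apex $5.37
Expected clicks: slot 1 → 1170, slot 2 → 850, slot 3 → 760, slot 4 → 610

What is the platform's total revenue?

Total revenue: $22428.20

Per-click bids in order: $8.07 (Vantage) > $7.21 (Brio) > $6.68 (Larkspur) > $6.63 (Dune) > $5.37 (Apex) > …
Slot 1: Vantage pays $7.21 × 1170 = $8435.70
Slot 2: Brio pays $6.68 × 850 = $5678.00
Slot 3: Larkspur pays $6.63 × 760 = $5038.80
Slot 4: Dune pays $5.37 × 610 = $3275.70
Total = $22428.20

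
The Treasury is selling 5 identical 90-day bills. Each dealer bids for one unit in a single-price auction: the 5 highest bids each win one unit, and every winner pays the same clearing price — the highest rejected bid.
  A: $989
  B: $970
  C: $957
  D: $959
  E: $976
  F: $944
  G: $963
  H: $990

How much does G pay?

Bids ranked high→low: 990 (H), 989 (A), 976 (E), 970 (B), 963 (G), 959 (D), 957 (C), …
Top 5: H, A, E, B, G.
Clearing price = highest rejected bid = $959.
G wins → pays $959.

G pays $959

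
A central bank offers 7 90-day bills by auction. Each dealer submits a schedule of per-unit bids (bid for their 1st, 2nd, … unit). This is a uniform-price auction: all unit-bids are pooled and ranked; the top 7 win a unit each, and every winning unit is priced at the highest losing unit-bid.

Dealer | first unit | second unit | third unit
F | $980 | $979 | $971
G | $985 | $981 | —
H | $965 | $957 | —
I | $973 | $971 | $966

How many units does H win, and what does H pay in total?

All unit-bids, highest first — top 7: 985 (G-1), 981 (G-2), 980 (F-1), 979 (F-2), 973 (I-1), 971 (F-3), 971 (I-2)
The (k+1)-th unit-bid is $966.
H wins 0 unit(s) at $966 each.

H: 0 units, pays $0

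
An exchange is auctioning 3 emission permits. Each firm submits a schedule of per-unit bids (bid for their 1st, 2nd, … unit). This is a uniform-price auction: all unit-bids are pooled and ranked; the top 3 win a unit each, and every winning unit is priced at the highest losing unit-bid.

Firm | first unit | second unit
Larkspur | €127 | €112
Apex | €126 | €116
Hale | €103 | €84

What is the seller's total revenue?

All unit-bids, highest first — top 3: 127 (Larkspur-1), 126 (Apex-1), 116 (Apex-2)
Highest rejected unit-bid = €112.
Allocation: Apex 2, Larkspur 1. Every unit priced at €112.
Revenue = 3 × 112 = €336.

Total revenue: €336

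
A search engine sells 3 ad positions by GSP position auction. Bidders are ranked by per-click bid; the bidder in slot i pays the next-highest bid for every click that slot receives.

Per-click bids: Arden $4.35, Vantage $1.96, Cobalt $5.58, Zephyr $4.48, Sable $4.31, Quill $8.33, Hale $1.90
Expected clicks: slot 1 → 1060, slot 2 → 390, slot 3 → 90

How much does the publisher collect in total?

Total revenue: $8053.50

Ranked by bid: $8.33 (Quill) > $5.58 (Cobalt) > $4.48 (Zephyr) > $4.35 (Arden) > …
Slot 1: Quill pays $5.58 × 1060 = $5914.80
Slot 2: Cobalt pays $4.48 × 390 = $1747.20
Slot 3: Zephyr pays $4.35 × 90 = $391.50
Total = $8053.50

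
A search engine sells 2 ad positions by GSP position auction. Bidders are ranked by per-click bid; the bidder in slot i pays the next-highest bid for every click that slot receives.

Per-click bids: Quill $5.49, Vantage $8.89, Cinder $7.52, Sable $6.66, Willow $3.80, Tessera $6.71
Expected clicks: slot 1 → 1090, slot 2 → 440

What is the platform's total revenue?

Total revenue: $11149.20

Per-click bids in order: $8.89 (Vantage) > $7.52 (Cinder) > $6.71 (Tessera) > …
Slot 1: Vantage pays $7.52 × 1090 = $8196.80
Slot 2: Cinder pays $6.71 × 440 = $2952.40
Total = $11149.20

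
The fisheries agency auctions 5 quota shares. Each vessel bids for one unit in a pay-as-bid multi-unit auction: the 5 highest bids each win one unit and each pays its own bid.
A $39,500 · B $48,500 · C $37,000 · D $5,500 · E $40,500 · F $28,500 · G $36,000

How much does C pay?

C pays $37,000

Sorting: 48,500 (B), 40,500 (E), 39,500 (A), 37,000 (C), 36,000 (G), 28,500 (F), 5,500 (D)
Top 5: B, E, A, C, G.
C wins → own bid $37,000.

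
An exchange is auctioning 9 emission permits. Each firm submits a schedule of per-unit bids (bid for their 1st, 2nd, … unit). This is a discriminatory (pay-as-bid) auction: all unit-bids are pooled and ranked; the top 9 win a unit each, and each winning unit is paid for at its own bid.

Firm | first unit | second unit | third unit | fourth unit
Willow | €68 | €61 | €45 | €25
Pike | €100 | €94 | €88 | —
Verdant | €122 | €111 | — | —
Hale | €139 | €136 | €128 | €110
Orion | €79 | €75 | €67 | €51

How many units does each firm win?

Pooled unit-bids ranked (top 9): 139 (Hale-1), 136 (Hale-2), 128 (Hale-3), 122 (Verdant-1), 111 (Verdant-2), 110 (Hale-4), 100 (Pike-1), 94 (Pike-2), 88 (Pike-3)
Next rejected bid: €79 (not a price — pay-as-bid).
Allocation: Hale 4, Pike 3, Verdant 2.

Hale 4, Pike 3, Verdant 2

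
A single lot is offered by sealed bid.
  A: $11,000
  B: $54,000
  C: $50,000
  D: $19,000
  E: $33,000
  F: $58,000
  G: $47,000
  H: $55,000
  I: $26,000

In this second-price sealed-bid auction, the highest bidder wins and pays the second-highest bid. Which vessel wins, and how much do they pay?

Bids ranked: 58,000 (F) > 55,000 (H) > 54,000 (B) > 50,000 (C) > 47,000 (G) > 33,000 (E) > …
Second-price: F pays H's bid of $55,000.

F pays $55,000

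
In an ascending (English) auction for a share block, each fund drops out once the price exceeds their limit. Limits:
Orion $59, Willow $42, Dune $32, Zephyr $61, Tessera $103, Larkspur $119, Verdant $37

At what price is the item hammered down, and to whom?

Larkspur wins at $103

Limits in order: 119 (Larkspur) > 103 (Tessera) > 61 (Zephyr) > 59 (Orion) > 42 (Willow) > 37 (Verdant) > …
Bidding ends when Tessera exits at $103; Larkspur takes it.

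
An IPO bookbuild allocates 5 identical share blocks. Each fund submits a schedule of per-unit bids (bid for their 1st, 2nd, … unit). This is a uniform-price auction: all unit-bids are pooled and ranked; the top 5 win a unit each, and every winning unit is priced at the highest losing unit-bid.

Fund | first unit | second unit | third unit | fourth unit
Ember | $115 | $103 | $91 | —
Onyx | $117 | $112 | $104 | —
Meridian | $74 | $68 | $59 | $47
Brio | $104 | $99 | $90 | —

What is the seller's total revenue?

Total revenue: $515

Merging the schedules and taking the best 5: 117 (Onyx-1), 115 (Ember-1), 112 (Onyx-2), 104 (Onyx-3), 104 (Brio-1)
The (k+1)-th unit-bid is $103.
Allocation: Brio 1, Ember 1, Onyx 3. Every unit priced at $103.
Revenue = 5 × 103 = $515.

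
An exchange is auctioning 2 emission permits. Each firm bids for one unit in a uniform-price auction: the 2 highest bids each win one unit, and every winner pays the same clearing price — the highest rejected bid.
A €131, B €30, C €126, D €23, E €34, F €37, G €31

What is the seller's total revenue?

Total revenue: €74

Ordering the bids: 131 (A), 126 (C), 37 (F), 34 (E), …
Winners (2 units): A, C.
Highest unsuccessful bid: €37 → clearing price.
Total revenue = 2 × €37 = €74.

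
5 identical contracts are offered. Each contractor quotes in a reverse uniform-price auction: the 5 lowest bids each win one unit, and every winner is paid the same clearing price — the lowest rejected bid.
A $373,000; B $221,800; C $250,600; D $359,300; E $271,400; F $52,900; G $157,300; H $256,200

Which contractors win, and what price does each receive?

Bids ranked low→high: 52,900 (F), 157,300 (G), 221,800 (B), 250,600 (C), 256,200 (H), 271,400 (E), 359,300 (D), …
Winners (5 units): F, G, B, C, H.
Clearing price = lowest rejected bid = $271,400.

F, G, B, C, H; each is paid $271,400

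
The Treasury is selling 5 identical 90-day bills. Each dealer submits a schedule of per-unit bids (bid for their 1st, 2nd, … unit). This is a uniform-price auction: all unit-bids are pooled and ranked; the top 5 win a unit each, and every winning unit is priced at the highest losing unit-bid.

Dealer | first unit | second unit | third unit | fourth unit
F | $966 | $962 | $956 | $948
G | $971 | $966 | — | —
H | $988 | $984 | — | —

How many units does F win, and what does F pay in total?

Merging the schedules and taking the best 5: 988 (H-1), 984 (H-2), 971 (G-1), 966 (F-1), 966 (G-2)
The (k+1)-th unit-bid is $962.
F wins 1 unit(s) at $962 each.

F: 1 unit, pays $962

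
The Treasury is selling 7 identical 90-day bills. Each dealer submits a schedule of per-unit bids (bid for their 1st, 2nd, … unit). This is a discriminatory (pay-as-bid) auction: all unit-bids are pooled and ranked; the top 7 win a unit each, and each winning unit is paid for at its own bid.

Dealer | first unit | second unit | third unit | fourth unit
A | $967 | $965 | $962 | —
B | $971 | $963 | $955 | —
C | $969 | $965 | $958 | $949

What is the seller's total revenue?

Total revenue: $6,762

All unit-bids, highest first — top 7: 971 (B-1), 969 (C-1), 967 (A-1), 965 (A-2), 965 (C-2), 963 (B-2), 962 (A-3)
Next rejected bid: $958 (not a price — pay-as-bid).
Each winning unit pays its own bid.
Revenue = 971 + 969 + 967 + 965 + 965 + 963 + 962 = $6,762.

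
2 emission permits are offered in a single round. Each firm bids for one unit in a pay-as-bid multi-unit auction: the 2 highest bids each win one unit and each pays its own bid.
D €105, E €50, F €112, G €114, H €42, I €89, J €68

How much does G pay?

G pays €114

Ordering the bids: 114 (G), 112 (F), 105 (D), 89 (I), …
Winners (2 units): G, F.
G wins → own bid €114.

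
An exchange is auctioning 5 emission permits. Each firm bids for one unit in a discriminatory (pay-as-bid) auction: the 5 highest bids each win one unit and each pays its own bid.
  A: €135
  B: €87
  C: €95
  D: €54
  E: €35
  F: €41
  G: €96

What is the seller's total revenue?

Sorting: 135 (A), 96 (G), 95 (C), 87 (B), 54 (D), 41 (F), 35 (E)
Top 5: A, G, C, B, D.
Total revenue = 135 + 96 + 95 + 87 + 54 = €467.

Total revenue: €467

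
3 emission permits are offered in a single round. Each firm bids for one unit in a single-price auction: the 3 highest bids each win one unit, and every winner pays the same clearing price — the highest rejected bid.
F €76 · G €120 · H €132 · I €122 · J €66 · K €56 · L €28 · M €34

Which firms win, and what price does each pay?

H, I, G; each pays €76

Ordering the bids: 132 (H), 122 (I), 120 (G), 76 (F), 66 (J), …
The 3 highest are H, I, G.
Highest unsuccessful bid: €76 → clearing price.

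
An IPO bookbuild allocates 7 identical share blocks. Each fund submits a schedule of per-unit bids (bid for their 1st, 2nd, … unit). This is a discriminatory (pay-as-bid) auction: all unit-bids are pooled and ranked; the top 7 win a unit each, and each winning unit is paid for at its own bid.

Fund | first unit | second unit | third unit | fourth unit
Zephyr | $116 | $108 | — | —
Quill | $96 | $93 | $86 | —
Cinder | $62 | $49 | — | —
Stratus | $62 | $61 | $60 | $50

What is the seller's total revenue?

Total revenue: $623

Merging the schedules and taking the best 7: 116 (Zephyr-1), 108 (Zephyr-2), 96 (Quill-1), 93 (Quill-2), 86 (Quill-3), 62 (Cinder-1), 62 (Stratus-1)
Next rejected bid: $61 (not a price — pay-as-bid).
Each winning unit pays its own bid.
Revenue = 116 + 108 + 96 + 93 + 86 + 62 + 62 = $623.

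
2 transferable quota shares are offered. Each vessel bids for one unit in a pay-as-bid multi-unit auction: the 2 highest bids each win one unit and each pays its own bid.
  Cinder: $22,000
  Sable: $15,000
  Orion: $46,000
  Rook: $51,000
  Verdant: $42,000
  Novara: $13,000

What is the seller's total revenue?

Bids ranked high→low: 51,000 (Rook), 46,000 (Orion), 42,000 (Verdant), 22,000 (Cinder), …
Winners (2 units): Rook, Orion.
Total revenue = 51,000 + 46,000 = $97,000.

Total revenue: $97,000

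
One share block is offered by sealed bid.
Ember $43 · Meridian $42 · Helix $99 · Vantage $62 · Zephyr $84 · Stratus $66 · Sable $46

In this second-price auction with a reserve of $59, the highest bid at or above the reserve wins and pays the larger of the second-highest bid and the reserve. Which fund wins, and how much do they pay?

Helix pays $84

Second-price auction with a reserve of $59: the highest bid at or above the reserve wins and pays the larger of the second-highest bid and the reserve.
Bids in order: 99 (Helix) > 84 (Zephyr) > 66 (Stratus) > 62 (Vantage) > 46 (Sable) > 43 (Ember) > …
Helix has the top bid at or above the reserve ($99).
Second-highest bid $84 exceeds the reserve $59 → payment $84.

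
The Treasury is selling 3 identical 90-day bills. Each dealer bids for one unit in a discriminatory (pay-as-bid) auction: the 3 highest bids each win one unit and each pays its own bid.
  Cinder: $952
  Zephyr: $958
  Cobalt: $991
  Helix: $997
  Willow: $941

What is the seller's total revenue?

Sorting: 997 (Helix), 991 (Cobalt), 958 (Zephyr), 952 (Cinder), 941 (Willow)
Top 3: Helix, Cobalt, Zephyr.
Total revenue = 997 + 991 + 958 = $2,946.

Total revenue: $2,946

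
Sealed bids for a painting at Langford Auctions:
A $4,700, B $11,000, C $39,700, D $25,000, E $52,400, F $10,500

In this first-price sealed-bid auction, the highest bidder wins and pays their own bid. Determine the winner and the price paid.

Sorting bids: 52,400 (E) > 39,700 (C) > 25,000 (D) > 11,000 (B) > 10,500 (F) > 4,700 (A)
E has the highest bid and pays exactly that: $52,400.

E pays $52,400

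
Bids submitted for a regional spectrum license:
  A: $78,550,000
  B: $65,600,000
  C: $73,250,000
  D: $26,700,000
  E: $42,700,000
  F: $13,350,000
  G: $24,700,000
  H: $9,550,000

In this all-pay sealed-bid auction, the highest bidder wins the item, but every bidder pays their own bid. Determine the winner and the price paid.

A pays $78,550,000

Bids ranked: 78,550,000 (A) > 73,250,000 (C) > 65,600,000 (B) > 42,700,000 (E) > 26,700,000 (D) > 24,700,000 (G) > …
A is highest and takes the item; every bidder forfeits their bid.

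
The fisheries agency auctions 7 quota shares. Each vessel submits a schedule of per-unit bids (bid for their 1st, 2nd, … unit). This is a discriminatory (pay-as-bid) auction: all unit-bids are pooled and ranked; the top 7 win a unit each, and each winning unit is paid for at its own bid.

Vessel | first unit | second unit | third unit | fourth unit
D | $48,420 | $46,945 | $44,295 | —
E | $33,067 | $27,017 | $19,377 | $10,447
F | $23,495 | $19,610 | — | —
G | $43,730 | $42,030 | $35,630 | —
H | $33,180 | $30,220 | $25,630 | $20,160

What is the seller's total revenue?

All unit-bids, highest first — top 7: 48,420 (D-1), 46,945 (D-2), 44,295 (D-3), 43,730 (G-1), 42,030 (G-2), 35,630 (G-3), 33,180 (H-1)
Next rejected bid: $33,067 (not a price — pay-as-bid).
Each winning unit pays its own bid.
Revenue = 48,420 + 46,945 + 44,295 + 43,730 + 42,030 + 35,630 + 33,180 = $294,230.

Total revenue: $294,230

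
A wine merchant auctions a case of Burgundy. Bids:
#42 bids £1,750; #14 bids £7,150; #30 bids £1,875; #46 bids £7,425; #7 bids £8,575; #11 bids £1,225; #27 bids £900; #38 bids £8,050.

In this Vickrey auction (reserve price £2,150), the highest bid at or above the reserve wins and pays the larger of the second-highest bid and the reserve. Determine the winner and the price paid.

Vickrey auction (reserve price £2,150): the highest bid at or above the reserve wins and pays the larger of the second-highest bid and the reserve.
Sorting bids: 8,575 (#7) > 8,050 (#38) > 7,425 (#46) > 7,150 (#14) > 1,875 (#30) > 1,750 (#42) > …
#7 has the top bid at or above the reserve (£8,575).
max(second-highest £8,050, reserve £2,150) = £8,050; the reserve does not bind.

#7 pays £8,050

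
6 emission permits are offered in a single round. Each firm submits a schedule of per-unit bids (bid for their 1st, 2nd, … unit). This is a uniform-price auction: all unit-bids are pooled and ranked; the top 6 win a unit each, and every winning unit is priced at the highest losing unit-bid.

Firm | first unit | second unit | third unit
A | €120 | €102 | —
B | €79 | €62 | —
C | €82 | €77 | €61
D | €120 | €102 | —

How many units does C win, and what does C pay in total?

C: 1 unit, pays €77

All unit-bids, highest first — top 6: 120 (A-1), 120 (D-1), 102 (A-2), 102 (D-2), 82 (C-1), 79 (B-1)
The (k+1)-th unit-bid is €77.
C wins 1 unit(s) at €77 each.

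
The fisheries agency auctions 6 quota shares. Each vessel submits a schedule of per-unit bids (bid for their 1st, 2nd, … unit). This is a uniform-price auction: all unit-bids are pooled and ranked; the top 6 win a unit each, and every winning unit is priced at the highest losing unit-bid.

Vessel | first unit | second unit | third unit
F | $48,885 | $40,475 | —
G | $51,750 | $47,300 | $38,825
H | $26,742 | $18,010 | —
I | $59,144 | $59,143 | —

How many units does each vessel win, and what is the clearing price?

All unit-bids, highest first — top 6: 59,144 (I-1), 59,143 (I-2), 51,750 (G-1), 48,885 (F-1), 47,300 (G-2), 40,475 (F-2)
The (k+1)-th unit-bid is $38,825.
Allocation: F 2, G 2, I 2.

F 2, G 2, I 2; clearing price $38,825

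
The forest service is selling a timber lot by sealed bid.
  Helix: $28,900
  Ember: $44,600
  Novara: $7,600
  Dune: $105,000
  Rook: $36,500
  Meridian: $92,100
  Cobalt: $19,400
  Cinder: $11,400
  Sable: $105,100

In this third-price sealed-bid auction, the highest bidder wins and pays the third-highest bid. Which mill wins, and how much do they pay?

Bids in order: 105,100 (Sable) > 105,000 (Dune) > 92,100 (Meridian) > 44,600 (Ember) > 36,500 (Rook) > 28,900 (Helix) > …
Sable wins; payment is bid #3 in the ranking = $92,100.

Sable pays $92,100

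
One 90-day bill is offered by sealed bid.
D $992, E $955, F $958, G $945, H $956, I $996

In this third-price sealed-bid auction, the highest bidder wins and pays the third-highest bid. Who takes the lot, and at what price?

I pays $958

Rule: the highest bidder wins and pays the third-highest bid.
Bids in order: 996 (I) > 992 (D) > 958 (F) > 956 (H) > 955 (E) > 945 (G)
I wins; payment is bid #3 in the ranking = $958.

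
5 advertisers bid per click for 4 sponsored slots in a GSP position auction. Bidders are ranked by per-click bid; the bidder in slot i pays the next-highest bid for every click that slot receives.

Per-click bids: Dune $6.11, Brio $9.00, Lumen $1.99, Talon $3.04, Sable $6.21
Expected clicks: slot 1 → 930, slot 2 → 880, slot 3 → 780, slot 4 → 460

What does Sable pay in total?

Ranked by bid: $9.00 (Brio) > $6.21 (Sable) > $6.11 (Dune) > $3.04 (Talon) > $1.99 (Lumen)
Sable holds slot 2 → pays next bid $6.11 × 880 clicks = $5376.80.

Sable pays $5376.80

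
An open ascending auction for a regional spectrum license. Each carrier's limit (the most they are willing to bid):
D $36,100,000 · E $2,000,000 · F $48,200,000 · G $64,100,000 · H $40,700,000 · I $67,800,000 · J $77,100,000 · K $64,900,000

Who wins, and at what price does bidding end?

Limits ranked: 77,100,000 (J) > 67,800,000 (I) > 64,900,000 (K) > 64,100,000 (G) > 48,200,000 (F) > 40,700,000 (H) > …
Bidding ends when I exits at $67,800,000; J takes it.

J wins at $67,800,000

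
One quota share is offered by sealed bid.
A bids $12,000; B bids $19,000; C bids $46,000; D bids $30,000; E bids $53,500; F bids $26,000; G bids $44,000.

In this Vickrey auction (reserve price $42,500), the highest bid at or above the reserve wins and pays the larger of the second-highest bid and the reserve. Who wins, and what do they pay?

Bids in order: 53,500 (E) > 46,000 (C) > 44,000 (G) > 30,000 (D) > 26,000 (F) > 19,000 (B) > …
E has the top bid at or above the reserve ($53,500).
Second-highest bid $46,000 exceeds the reserve $42,500 → payment $46,000.

E pays $46,000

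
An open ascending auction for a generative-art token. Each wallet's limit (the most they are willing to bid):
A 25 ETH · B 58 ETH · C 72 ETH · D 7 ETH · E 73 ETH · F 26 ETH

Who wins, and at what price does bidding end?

Limits in order: 73 (E) > 72 (C) > 58 (B) > 26 (F) > 25 (A) > 7 (D)
C is the last rival to drop out, at 72 ETH; E remains and wins at that price.

E wins at 72 ETH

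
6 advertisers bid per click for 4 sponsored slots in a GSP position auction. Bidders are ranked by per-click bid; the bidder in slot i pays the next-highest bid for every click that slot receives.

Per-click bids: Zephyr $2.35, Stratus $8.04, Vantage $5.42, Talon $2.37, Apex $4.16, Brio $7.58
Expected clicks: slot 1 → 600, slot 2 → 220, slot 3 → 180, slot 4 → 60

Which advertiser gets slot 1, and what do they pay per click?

Ranked by bid: $8.04 (Stratus) > $7.58 (Brio) > $5.42 (Vantage) > $4.16 (Apex) > $2.37 (Talon) > …
Slot 1 goes to the first-ranked bidder, Stratus, who pays the next bid down: $7.58/click.

Stratus; $7.58 per click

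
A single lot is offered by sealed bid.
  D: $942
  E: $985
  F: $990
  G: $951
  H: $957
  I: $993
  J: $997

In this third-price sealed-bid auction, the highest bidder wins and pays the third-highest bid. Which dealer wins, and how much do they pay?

J pays $990

Rule: the highest bidder wins and pays the third-highest bid.
Bids ranked: 997 (J) > 993 (I) > 990 (F) > 985 (E) > 957 (H) > 951 (G) > …
J is highest; pays the third-highest bid, $990.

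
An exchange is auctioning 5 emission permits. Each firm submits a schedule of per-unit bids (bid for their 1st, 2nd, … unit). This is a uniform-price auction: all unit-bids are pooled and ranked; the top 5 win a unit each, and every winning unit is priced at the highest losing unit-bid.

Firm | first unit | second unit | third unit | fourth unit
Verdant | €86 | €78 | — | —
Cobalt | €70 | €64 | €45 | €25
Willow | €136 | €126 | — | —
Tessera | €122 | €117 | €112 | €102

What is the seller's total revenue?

All unit-bids, highest first — top 5: 136 (Willow-1), 126 (Willow-2), 122 (Tessera-1), 117 (Tessera-2), 112 (Tessera-3)
The (k+1)-th unit-bid is €102.
Allocation: Tessera 3, Willow 2. Every unit priced at €102.
Revenue = 5 × 102 = €510.

Total revenue: €510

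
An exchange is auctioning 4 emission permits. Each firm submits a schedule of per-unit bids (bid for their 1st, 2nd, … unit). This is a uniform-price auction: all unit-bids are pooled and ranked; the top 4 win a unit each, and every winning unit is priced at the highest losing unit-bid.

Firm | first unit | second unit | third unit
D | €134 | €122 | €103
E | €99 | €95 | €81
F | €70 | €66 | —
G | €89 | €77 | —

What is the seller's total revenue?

Total revenue: €380

Merging the schedules and taking the best 4: 134 (D-1), 122 (D-2), 103 (D-3), 99 (E-1)
The (k+1)-th unit-bid is €95.
Allocation: D 3, E 1. Every unit priced at €95.
Revenue = 4 × 95 = €380.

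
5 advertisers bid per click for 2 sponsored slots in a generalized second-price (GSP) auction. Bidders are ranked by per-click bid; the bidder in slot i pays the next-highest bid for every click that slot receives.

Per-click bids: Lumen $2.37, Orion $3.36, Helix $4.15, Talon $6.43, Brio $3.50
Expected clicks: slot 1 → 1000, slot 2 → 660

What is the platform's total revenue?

Total revenue: $6460.00

Ranked by bid: $6.43 (Talon) > $4.15 (Helix) > $3.50 (Brio) > …
Slot 1: Talon pays $4.15 × 1000 = $4150.00
Slot 2: Helix pays $3.50 × 660 = $2310.00
Total = $6460.00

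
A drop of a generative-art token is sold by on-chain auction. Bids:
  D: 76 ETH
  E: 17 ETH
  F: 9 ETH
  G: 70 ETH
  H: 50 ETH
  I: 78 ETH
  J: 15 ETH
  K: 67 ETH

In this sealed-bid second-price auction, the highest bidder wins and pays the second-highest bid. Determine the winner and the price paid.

Bids ranked: 78 (I) > 76 (D) > 70 (G) > 67 (K) > 50 (H) > 17 (E) > …
I is highest; pays the second-highest bid, 76 ETH.

I pays 76 ETH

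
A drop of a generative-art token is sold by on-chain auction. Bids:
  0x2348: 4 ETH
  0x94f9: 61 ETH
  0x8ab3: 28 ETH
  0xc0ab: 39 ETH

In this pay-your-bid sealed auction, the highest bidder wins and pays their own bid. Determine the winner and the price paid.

0x94f9 pays 61 ETH

Bids ranked: 61 (0x94f9) > 39 (0xc0ab) > 28 (0x8ab3) > 4 (0x2348)
First-price: 0x94f9 pays what they bid, 61 ETH.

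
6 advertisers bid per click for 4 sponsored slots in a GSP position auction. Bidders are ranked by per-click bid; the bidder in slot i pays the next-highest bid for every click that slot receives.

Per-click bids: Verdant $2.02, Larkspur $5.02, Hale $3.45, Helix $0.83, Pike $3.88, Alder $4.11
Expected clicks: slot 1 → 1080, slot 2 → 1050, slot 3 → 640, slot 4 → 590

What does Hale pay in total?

Sorting advertisers: $5.02 (Larkspur) > $4.11 (Alder) > $3.88 (Pike) > $3.45 (Hale) > $2.02 (Verdant) > …
Hale holds slot 4 → pays next bid $2.02 × 590 clicks = $1191.80.

Hale pays $1191.80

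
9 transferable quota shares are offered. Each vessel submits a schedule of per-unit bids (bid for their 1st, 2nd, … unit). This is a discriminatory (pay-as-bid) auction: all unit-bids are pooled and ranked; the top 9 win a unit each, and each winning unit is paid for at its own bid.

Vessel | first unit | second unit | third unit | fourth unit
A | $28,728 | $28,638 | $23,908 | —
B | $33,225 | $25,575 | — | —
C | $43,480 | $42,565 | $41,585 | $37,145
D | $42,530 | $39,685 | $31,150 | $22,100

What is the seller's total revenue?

Total revenue: $340,093

Pooled unit-bids ranked (top 9): 43,480 (C-1), 42,565 (C-2), 42,530 (D-1), 41,585 (C-3), 39,685 (D-2), 37,145 (C-4), 33,225 (B-1), 31,150 (D-3), 28,728 (A-1)
Next rejected bid: $28,638 (not a price — pay-as-bid).
Each winning unit pays its own bid.
Revenue = 43,480 + 42,565 + 42,530 + 41,585 + 39,685 + 37,145 + 33,225 + 31,150 + 28,728 = $340,093.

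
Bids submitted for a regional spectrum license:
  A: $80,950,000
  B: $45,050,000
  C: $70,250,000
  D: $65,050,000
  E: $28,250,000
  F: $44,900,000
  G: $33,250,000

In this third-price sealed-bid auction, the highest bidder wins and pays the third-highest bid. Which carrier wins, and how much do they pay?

A pays $65,050,000

Rule: the highest bidder wins and pays the third-highest bid.
Bids ranked: 80,950,000 (A) > 70,250,000 (C) > 65,050,000 (D) > 45,050,000 (B) > 44,900,000 (F) > 33,250,000 (G) > …
A wins; payment is bid #3 in the ranking = $65,050,000.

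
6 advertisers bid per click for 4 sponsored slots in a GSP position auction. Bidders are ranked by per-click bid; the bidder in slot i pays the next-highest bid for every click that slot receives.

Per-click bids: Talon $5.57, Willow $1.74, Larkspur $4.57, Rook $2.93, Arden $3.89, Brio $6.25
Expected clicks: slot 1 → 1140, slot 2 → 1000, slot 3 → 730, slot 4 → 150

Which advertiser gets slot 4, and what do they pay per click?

Arden; $2.93 per click

Per-click bids in order: $6.25 (Brio) > $5.57 (Talon) > $4.57 (Larkspur) > $3.89 (Arden) > $2.93 (Rook) > …
Slot 4 goes to the fourth-ranked bidder, Arden, who pays the next bid down: $2.93/click.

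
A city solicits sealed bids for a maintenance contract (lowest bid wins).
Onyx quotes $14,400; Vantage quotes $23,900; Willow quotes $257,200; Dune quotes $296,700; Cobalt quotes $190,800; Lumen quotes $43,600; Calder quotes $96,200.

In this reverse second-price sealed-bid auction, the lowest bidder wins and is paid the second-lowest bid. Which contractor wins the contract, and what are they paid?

Reverse second-price sealed-bid auction: the lowest bidder wins and is paid the second-lowest bid.
Sorting bids: 14,400 (Onyx) < 23,900 (Vantage) < 43,600 (Lumen) < 96,200 (Calder) < 190,800 (Cobalt) < 257,200 (Willow) < …
Second-price: Onyx is paid Vantage's bid of $23,900.

Onyx is paid $23,900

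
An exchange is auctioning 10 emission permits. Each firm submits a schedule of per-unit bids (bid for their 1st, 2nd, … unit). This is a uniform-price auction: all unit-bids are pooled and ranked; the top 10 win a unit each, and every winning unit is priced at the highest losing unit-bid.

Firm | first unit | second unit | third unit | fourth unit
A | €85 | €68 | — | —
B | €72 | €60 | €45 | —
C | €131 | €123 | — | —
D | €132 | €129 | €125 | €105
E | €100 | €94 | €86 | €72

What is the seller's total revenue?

Total revenue: €720

Merging the schedules and taking the best 10: 132 (D-1), 131 (C-1), 129 (D-2), 125 (D-3), 123 (C-2), 105 (D-4), 100 (E-1), 94 (E-2), 86 (E-3), 85 (A-1)
Highest rejected unit-bid = €72.
Allocation: A 1, C 2, D 4, E 3. Every unit priced at €72.
Revenue = 10 × 72 = €720.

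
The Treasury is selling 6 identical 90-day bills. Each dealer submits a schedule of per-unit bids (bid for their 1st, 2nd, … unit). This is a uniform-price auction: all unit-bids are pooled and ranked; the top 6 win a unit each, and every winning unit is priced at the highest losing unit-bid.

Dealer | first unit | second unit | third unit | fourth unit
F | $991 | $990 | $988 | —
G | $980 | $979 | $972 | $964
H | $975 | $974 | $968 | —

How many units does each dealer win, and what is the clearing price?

F 3, G 2, H 1; clearing price $974

Merging the schedules and taking the best 6: 991 (F-1), 990 (F-2), 988 (F-3), 980 (G-1), 979 (G-2), 975 (H-1)
First bid not allocated: $974.
Allocation: F 3, G 2, H 1.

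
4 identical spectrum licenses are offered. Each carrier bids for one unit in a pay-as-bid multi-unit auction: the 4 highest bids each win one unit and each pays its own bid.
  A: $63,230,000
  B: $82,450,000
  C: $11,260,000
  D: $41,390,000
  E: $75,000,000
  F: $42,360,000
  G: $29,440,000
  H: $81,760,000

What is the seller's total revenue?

Sorting: 82,450,000 (B), 81,760,000 (H), 75,000,000 (E), 63,230,000 (A), 42,360,000 (F), 41,390,000 (D), …
The 4 highest are B, H, E, A.
Total revenue = 82,450,000 + 81,760,000 + 75,000,000 + 63,230,000 = $302,440,000.

Total revenue: $302,440,000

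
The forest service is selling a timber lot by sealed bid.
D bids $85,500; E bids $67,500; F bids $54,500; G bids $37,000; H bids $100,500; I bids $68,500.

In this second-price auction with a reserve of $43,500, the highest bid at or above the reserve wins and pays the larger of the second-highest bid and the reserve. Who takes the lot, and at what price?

H pays $85,500

Bids ranked: 100,500 (H) > 85,500 (D) > 68,500 (I) > 67,500 (E) > 54,500 (F) > 37,000 (G)
Highest eligible bid: H at $100,500.
max(second-highest $85,500, reserve $43,500) = $85,500; the reserve does not bind.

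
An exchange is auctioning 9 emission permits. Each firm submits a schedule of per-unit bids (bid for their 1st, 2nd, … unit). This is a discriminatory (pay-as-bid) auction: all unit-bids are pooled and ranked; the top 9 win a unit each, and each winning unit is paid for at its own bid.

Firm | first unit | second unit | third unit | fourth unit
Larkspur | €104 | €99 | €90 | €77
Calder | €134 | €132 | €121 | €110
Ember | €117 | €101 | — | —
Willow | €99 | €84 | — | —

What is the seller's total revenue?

Pooled unit-bids ranked (top 9): 134 (Calder-1), 132 (Calder-2), 121 (Calder-3), 117 (Ember-1), 110 (Calder-4), 104 (Larkspur-1), 101 (Ember-2), 99 (Larkspur-2), 99 (Willow-1)
Next rejected bid: €90 (not a price — pay-as-bid).
Each winning unit pays its own bid.
Revenue = 134 + 132 + 121 + 117 + 110 + 104 + 101 + 99 + 99 = €1,017.

Total revenue: €1,017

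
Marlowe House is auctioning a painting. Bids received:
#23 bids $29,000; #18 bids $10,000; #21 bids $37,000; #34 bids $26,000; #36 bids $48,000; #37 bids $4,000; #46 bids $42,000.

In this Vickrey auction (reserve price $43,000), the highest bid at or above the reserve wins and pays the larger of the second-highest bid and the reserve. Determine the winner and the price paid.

Vickrey auction (reserve price $43,000): the highest bid at or above the reserve wins and pays the larger of the second-highest bid and the reserve.
Sorting bids: 48,000 (#36) > 42,000 (#46) > 37,000 (#21) > 29,000 (#23) > 26,000 (#34) > 10,000 (#18) > …
#36 has the top bid at or above the reserve ($48,000).
Second-highest bid $42,000 is below the reserve $43,000, so the reserve binds → payment $43,000.

#36 pays $43,000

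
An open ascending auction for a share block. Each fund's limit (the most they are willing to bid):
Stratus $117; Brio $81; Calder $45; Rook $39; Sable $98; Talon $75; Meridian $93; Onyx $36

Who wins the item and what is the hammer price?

Open ascending-bid auction: the price rises until one bidder remains; the winner pays the price at which the last rival dropped out.
Limits in order: 117 (Stratus) > 98 (Sable) > 93 (Meridian) > 81 (Brio) > 75 (Talon) > 45 (Calder) > …
Sable is the last rival to drop out, at $98; Stratus remains and wins at that price.

Stratus wins at $98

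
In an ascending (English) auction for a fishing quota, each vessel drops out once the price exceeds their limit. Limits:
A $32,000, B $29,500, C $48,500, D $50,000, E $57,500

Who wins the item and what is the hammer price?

Limits ranked: 57,500 (E) > 50,000 (D) > 48,500 (C) > 32,000 (A) > 29,500 (B)
Once the price passes $50,000, only E is left; the hammer falls at D's limit of $50,000.

E wins at $50,000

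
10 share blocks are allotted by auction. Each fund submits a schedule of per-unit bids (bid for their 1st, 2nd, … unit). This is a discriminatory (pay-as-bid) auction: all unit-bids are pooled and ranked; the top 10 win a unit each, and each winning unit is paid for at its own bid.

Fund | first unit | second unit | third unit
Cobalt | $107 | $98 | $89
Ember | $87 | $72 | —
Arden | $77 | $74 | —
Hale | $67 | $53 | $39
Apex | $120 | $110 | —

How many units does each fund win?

Merging the schedules and taking the best 10: 120 (Apex-1), 110 (Apex-2), 107 (Cobalt-1), 98 (Cobalt-2), 89 (Cobalt-3), 87 (Ember-1), 77 (Arden-1), 74 (Arden-2), 72 (Ember-2), 67 (Hale-1)
Next rejected bid: $53 (not a price — pay-as-bid).
Allocation: Apex 2, Arden 2, Cobalt 3, Ember 2, Hale 1.

Apex 2, Arden 2, Cobalt 3, Ember 2, Hale 1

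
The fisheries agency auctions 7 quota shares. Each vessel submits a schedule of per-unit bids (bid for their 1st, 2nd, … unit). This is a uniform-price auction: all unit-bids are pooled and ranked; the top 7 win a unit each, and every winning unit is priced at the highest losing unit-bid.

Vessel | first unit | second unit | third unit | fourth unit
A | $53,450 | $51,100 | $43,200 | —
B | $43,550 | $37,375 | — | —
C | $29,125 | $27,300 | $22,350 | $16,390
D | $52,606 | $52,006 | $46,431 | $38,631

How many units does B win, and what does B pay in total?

Merging the schedules and taking the best 7: 53,450 (A-1), 52,606 (D-1), 52,006 (D-2), 51,100 (A-2), 46,431 (D-3), 43,550 (B-1), 43,200 (A-3)
First bid not allocated: $38,631.
B wins 1 unit(s) at $38,631 each.

B: 1 unit, pays $38,631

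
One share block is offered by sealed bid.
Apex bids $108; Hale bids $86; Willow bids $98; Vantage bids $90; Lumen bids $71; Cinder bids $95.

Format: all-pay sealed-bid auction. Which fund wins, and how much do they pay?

Bids ranked: 108 (Apex) > 98 (Willow) > 95 (Cinder) > 90 (Vantage) > 86 (Hale) > 71 (Lumen)
Apex is highest and takes the item; every bidder forfeits their bid.

Apex pays $108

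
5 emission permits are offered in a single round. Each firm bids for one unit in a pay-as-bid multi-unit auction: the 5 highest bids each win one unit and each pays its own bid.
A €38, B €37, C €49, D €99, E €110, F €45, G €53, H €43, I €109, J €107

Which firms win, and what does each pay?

Ordering the bids: 110 (E), 109 (I), 107 (J), 99 (D), 53 (G), 49 (C), 45 (F), …
Winners (5 units): E, I, J, D, G.
Each winner pays its own bid: E €110, I €109, J €107, D €99, G €53.

E €110, I €109, J €107, D €99, G €53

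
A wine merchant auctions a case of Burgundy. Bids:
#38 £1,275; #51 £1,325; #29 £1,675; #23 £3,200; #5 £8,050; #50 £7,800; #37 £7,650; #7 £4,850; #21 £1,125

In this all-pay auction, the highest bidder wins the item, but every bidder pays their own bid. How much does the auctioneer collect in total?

Bids ranked: 8,050 (#5) > 7,800 (#50) > 7,650 (#37) > 4,850 (#7) > 3,200 (#23) > 1,675 (#29) > …
Every bidder forfeits their bid regardless of winning.
Revenue = 1,275 + 1,325 + 1,675 + 3,200 + 8,050 + 7,800 + 7,650 + 4,850 + 1,125 = £36,950.

Total revenue: £36,950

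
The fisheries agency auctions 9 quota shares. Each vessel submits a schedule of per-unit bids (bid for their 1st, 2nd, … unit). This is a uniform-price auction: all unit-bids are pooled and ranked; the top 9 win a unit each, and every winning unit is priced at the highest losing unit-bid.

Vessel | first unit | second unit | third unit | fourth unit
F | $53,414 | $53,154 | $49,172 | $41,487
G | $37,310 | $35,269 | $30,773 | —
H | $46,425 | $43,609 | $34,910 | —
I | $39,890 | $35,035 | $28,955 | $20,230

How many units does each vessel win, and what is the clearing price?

F 4, G 2, H 2, I 1; clearing price $35,035

All unit-bids, highest first — top 9: 53,414 (F-1), 53,154 (F-2), 49,172 (F-3), 46,425 (H-1), 43,609 (H-2), 41,487 (F-4), 39,890 (I-1), 37,310 (G-1), 35,269 (G-2)
First bid not allocated: $35,035.
Allocation: F 4, G 2, H 2, I 1.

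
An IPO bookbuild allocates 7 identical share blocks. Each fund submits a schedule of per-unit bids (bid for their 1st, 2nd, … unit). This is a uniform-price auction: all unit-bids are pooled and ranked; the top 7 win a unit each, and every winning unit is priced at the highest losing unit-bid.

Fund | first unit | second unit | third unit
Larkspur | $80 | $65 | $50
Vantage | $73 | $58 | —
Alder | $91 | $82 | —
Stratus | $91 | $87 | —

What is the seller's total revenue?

All unit-bids, highest first — top 7: 91 (Alder-1), 91 (Stratus-1), 87 (Stratus-2), 82 (Alder-2), 80 (Larkspur-1), 73 (Vantage-1), 65 (Larkspur-2)
First bid not allocated: $58.
Allocation: Alder 2, Larkspur 2, Stratus 2, Vantage 1. Every unit priced at $58.
Revenue = 7 × 58 = $406.

Total revenue: $406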